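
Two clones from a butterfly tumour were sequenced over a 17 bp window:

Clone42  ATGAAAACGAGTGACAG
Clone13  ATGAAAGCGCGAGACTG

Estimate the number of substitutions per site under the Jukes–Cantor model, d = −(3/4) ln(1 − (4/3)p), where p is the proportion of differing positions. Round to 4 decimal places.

0.2824

Differing sites — 7:A/G; 10:A/C; 12:T/A; 16:A/T.
p = 4/17 = 0.235294.
d = −0.75 · ln(1 − (4/3)·0.235294) = −0.75 · ln(0.686275) = −0.75 · (-0.376477) = 0.2824.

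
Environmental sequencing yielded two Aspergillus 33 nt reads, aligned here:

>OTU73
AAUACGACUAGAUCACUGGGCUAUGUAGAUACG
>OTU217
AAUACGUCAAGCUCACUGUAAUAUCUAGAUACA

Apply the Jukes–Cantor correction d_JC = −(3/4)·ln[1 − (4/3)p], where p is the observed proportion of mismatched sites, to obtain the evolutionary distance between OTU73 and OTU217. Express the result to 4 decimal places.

0.2928

Differing sites — 7:A/U; 9:U/A; 12:A/C; 19:G/U; 20:G/A; 21:C/A; 25:G/C; 33:G/A.
p = 8/33 = 0.242424.
d = −0.75 · ln(1 − (4/3)·0.242424) = −0.75 · ln(0.676768) = −0.75 · (-0.390427) = 0.2928.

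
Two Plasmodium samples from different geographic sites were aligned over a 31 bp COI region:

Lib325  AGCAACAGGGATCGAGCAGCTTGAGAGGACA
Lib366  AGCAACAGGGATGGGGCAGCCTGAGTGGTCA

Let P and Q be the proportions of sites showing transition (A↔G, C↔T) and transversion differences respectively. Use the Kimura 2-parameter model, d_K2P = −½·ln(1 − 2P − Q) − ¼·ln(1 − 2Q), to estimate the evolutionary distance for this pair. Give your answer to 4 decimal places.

Differing sites — 13:C/G (Tv); 15:A/G (Ti); 21:T/C (Ti); 26:A/T (Tv); 29:A/T (Tv).
Of the 5 differences, 2 transitions and 3 transversions over 31 sites: P = 2/31 = 0.064516, Q = 3/31 = 0.096774.
d = −0.5·ln(0.774194) − 0.25·ln(0.806452) = −0.5·(-0.255933) − 0.25·(-0.215111) = 0.1817.

0.1817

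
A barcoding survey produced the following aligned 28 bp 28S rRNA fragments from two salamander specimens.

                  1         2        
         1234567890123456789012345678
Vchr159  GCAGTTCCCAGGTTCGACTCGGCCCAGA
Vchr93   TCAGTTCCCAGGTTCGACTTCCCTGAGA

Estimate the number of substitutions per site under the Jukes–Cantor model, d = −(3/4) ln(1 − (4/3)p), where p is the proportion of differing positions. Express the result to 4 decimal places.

The sequences differ at positions 1 (G/T), 20 (C/T), 21 (G/C), 22 (G/C), 24 (C/T), 25 (C/G).
p = 6/28 = 0.214286.
d = −0.75 · ln(1 − (4/3)·0.214286) = −0.75 · ln(0.714285) = −0.75 · (-0.336473) = 0.2524.

0.2524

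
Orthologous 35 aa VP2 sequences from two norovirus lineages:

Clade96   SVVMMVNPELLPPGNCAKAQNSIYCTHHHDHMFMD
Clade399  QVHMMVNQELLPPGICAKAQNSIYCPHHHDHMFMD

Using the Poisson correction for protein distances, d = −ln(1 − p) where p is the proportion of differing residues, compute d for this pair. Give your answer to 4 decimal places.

0.1542

Differing sites — 1:S/Q; 3:V/H; 8:P/Q; 15:N/I; 26:T/P.
p = 5/35 = 0.142857.
d = −ln(1 − 0.142857) = −ln(0.857143) = 0.1542.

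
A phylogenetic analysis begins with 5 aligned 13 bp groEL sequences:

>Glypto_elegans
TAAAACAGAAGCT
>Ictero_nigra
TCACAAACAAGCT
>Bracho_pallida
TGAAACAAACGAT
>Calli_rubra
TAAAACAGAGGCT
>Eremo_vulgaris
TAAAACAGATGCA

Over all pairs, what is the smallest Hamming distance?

Pairwise Hamming distances:
  Glypto_elegans vs Ictero_nigra: 4
  Glypto_elegans vs Bracho_pallida: 4
  Glypto_elegans vs Calli_rubra: 1
  Glypto_elegans vs Eremo_vulgaris: 2
  Ictero_nigra vs Bracho_pallida: 6
  Ictero_nigra vs Calli_rubra: 5
  Ictero_nigra vs Eremo_vulgaris: 6
  Bracho_pallida vs Calli_rubra: 4
  Bracho_pallida vs Eremo_vulgaris: 5
  Calli_rubra vs Eremo_vulgaris: 2
The smallest is 1, between Glypto_elegans and Calli_rubra.

1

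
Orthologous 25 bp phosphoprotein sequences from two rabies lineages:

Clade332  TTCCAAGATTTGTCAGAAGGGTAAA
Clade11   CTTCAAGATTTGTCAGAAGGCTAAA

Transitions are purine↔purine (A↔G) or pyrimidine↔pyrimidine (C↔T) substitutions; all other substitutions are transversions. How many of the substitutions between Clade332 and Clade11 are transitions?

2

The sequences differ at positions 1 (T/C, transition), 3 (C/T, transition), 21 (G/C, transversion).
Of the 3 differences, 2 transitions and 1 transversion, so the answer is 2.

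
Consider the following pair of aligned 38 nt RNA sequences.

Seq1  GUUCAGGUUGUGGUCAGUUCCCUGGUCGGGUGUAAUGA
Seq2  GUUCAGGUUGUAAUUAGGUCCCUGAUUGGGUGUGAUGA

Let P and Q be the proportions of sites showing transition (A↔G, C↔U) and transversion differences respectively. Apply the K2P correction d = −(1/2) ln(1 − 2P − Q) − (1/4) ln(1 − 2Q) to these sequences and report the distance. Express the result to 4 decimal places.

0.2229

Mismatches occur at site 12 (G→A, transition), site 13 (G→A, transition), site 15 (C→U, transition), site 18 (U→G, transversion), site 25 (G→A, transition), site 27 (C→U, transition), site 34 (A→G, transition).
Of the 7 differences, 6 transitions and 1 transversion over 38 sites: P = 6/38 = 0.157895, Q = 1/38 = 0.026316.
d = −0.5·ln(0.657894) − 0.25·ln(0.947368) = −0.5·(-0.418711) − 0.25·(-0.054068) = 0.2229.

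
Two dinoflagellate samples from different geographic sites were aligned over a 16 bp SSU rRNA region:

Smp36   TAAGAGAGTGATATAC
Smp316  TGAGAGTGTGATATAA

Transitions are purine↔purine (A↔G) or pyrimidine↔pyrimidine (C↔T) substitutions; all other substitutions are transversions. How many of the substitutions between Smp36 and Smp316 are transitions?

Differing sites — 2:A/G (Ti); 7:A/T (Tv); 16:C/A (Tv).
Of the 3 differences, 1 transition and 2 transversions, so the answer is 1.

1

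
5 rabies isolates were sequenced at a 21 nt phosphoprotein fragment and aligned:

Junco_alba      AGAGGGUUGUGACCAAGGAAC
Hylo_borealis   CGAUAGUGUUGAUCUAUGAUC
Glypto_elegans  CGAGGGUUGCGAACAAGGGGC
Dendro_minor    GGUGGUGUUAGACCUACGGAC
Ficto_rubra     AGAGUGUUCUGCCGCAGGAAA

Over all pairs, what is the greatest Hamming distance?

Pairwise Hamming distances:
  Junco_alba vs Hylo_borealis: 9
  Junco_alba vs Glypto_elegans: 5
  Junco_alba vs Dendro_minor: 9
  Junco_alba vs Ficto_rubra: 6
  Hylo_borealis vs Glypto_elegans: 10
  Hylo_borealis vs Dendro_minor: 12
  Hylo_borealis vs Ficto_rubra: 12
  Glypto_elegans vs Dendro_minor: 10
  Glypto_elegans vs Ficto_rubra: 11
  Dendro_minor vs Ficto_rubra: 13
The largest is 13, between Dendro_minor and Ficto_rubra.

13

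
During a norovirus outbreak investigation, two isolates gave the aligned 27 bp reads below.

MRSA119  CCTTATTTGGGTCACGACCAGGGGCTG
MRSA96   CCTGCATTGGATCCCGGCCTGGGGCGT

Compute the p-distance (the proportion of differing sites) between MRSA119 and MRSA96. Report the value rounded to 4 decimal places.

0.3333

Mismatches occur at site 4 (T/G), site 5 (A/C), site 6 (T/A), site 11 (G/A), site 14 (A/C), site 17 (A/G), site 20 (A/T), site 26 (T/G), site 27 (G/T).
There are 9 differences over 27 sites, so p = 9/27 = 0.3333.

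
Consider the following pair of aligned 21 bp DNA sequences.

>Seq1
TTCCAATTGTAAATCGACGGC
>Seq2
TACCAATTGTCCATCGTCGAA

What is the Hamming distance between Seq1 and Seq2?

6

Mismatches occur at site 2 (T→A), site 11 (A→C), site 12 (A→C), site 17 (A→T), site 20 (G→A), site 21 (C→A).
That gives 6 mismatches out of 21 aligned sites, so the Hamming distance is 6.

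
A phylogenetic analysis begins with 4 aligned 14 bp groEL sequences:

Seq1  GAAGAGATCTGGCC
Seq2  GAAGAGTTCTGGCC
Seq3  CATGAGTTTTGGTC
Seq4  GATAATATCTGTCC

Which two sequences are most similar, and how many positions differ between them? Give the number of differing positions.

1

Pairwise Hamming distances:
  Seq1 vs Seq2: 1
  Seq1 vs Seq3: 5
  Seq1 vs Seq4: 4
  Seq2 vs Seq3: 4
  Seq2 vs Seq4: 5
  Seq3 vs Seq4: 7
The smallest is 1, between Seq1 and Seq2.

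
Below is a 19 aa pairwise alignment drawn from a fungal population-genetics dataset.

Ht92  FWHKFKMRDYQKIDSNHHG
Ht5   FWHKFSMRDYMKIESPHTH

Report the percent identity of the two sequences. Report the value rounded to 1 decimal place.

The sequences differ at positions 6 (K/S), 11 (Q/M), 14 (D/E), 16 (N/P), 18 (H/T), 19 (G/H).
13 of the 19 sites match, so the percent identity is 13/19 × 100 = 68.4%.

68.4%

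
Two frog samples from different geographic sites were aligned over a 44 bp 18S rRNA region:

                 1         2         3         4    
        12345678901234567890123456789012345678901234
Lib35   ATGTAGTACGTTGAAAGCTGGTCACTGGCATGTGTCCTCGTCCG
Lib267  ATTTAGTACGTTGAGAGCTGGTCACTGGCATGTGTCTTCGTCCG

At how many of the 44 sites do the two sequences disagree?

3

The sequences differ at positions 3 (G/T), 15 (A/G), 37 (C/T).
That gives 3 mismatches out of 44 aligned sites, so the Hamming distance is 3.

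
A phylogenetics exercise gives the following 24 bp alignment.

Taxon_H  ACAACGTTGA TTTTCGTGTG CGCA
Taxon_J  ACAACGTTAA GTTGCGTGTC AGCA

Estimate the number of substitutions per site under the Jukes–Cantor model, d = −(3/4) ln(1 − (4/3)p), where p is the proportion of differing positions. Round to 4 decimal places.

0.2441

Differing sites — 9:G/A; 11:T/G; 14:T/G; 20:G/C; 21:C/A.
p = 5/24 = 0.208333.
d = −0.75 · ln(1 − (4/3)·0.208333) = −0.75 · ln(0.722223) = −0.75 · (-0.325421) = 0.2441.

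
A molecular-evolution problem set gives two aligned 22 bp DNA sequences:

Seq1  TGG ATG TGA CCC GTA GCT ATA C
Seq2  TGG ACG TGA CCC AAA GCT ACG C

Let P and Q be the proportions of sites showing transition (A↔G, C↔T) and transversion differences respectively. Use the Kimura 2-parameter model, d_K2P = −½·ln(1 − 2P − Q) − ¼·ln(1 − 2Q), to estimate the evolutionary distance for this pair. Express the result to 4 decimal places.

The sequences differ at positions 5 (T/C, transition), 13 (G/A, transition), 14 (T/A, transversion), 20 (T/C, transition), 21 (A/G, transition).
Of the 5 differences, 4 transitions and 1 transversion over 22 sites: P = 4/22 = 0.181818, Q = 1/22 = 0.045455.
d = −0.5·ln(0.590909) − 0.25·ln(0.909090) = −0.5·(-0.526093) − 0.25·(-0.095311) = 0.2869.

0.2869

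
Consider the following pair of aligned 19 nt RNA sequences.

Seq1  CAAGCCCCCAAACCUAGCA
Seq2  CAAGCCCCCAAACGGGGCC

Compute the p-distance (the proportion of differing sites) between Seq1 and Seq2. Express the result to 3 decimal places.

0.211

The sequences differ at positions 14 (C/G), 15 (U/G), 16 (A/G), 19 (A/C).
There are 4 differences over 19 sites, so p = 4/19 = 0.211.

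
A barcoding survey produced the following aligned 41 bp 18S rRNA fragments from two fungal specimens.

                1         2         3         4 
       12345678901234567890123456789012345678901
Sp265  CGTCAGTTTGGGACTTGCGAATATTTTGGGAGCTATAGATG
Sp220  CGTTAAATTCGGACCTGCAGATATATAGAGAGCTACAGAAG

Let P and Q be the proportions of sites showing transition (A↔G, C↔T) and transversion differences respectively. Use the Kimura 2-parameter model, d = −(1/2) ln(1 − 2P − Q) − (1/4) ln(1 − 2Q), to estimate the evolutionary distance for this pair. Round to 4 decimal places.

The sequences differ at positions 4 (C/T, transition), 6 (G/A, transition), 7 (T/A, transversion), 10 (G/C, transversion), 15 (T/C, transition), 19 (G/A, transition), 20 (A/G, transition), 25 (T/A, transversion), 27 (T/A, transversion), 29 (G/A, transition), 36 (T/C, transition), 40 (T/A, transversion).
Of the 12 differences, 7 transitions and 5 transversions over 41 sites: P = 7/41 = 0.170732, Q = 5/41 = 0.121951.
d = −0.5·ln(0.536585) − 0.25·ln(0.756098) = −0.5·(-0.622530) − 0.25·(-0.279584) = 0.3812.

0.3812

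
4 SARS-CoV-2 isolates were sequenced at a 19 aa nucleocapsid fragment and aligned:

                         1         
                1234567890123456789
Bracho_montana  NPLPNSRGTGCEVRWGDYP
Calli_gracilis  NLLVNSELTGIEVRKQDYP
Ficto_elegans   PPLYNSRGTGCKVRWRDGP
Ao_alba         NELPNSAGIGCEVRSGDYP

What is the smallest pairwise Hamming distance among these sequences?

Pairwise Hamming distances:
  Bracho_montana vs Calli_gracilis: 7
  Bracho_montana vs Ficto_elegans: 5
  Bracho_montana vs Ao_alba: 4
  Calli_gracilis vs Ficto_elegans: 10
  Calli_gracilis vs Ao_alba: 8
  Ficto_elegans vs Ao_alba: 9
The smallest is 4, between Bracho_montana and Ao_alba.

4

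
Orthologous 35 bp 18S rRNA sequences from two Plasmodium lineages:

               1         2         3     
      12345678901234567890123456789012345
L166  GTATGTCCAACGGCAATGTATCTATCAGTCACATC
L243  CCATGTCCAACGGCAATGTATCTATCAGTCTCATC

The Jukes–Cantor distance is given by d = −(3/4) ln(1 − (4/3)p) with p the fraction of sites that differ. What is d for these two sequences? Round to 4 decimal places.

0.0910

Mismatches occur at site 1 (G→C), site 2 (T→C), site 31 (A→T).
p = 3/35 = 0.085714.
d = −0.75 · ln(1 − (4/3)·0.085714) = −0.75 · ln(0.885715) = −0.75 · (-0.121360) = 0.0910.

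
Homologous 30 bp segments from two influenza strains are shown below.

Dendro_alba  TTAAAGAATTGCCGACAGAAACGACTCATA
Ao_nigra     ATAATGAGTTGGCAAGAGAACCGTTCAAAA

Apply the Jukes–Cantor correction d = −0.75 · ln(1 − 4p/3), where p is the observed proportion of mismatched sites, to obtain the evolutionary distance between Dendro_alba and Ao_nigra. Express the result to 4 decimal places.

0.5716

Differing sites — 1:T/A; 5:A/T; 8:A/G; 12:C/G; 14:G/A; 16:C/G; 21:A/C; 24:A/T; 25:C/T; 26:T/C; 27:C/A; 29:T/A.
p = 12/30 = 0.400000.
d = −0.75 · ln(1 − (4/3)·0.400000) = −0.75 · ln(0.466667) = −0.75 · (-0.762139) = 0.5716.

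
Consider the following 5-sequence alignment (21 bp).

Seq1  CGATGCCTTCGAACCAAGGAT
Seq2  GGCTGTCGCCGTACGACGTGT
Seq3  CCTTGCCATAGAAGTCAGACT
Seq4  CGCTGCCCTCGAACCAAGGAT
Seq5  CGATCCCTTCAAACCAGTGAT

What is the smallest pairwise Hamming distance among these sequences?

2

Pairwise Hamming distances:
  Seq1 vs Seq2: 10
  Seq1 vs Seq3: 9
  Seq1 vs Seq4: 2
  Seq1 vs Seq5: 4
  Seq2 vs Seq3: 14
  Seq2 vs Seq4: 9
  Seq2 vs Seq5: 13
  Seq3 vs Seq4: 9
  Seq3 vs Seq5: 13
  Seq4 vs Seq5: 6
The smallest is 2, between Seq1 and Seq4.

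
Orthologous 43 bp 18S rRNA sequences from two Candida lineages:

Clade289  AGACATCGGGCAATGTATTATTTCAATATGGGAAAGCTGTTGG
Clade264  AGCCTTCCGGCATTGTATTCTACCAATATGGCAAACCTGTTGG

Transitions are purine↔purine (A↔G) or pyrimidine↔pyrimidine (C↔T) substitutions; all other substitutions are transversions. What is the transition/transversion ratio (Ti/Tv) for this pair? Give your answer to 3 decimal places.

Mismatches occur at site 3 (A/C, transversion), site 5 (A/T, transversion), site 8 (G/C, transversion), site 13 (A/T, transversion), site 20 (A/C, transversion), site 22 (T/A, transversion), site 23 (T/C, transition), site 32 (G/C, transversion), site 36 (G/C, transversion).
Of the 9 differences, 1 transition and 8 transversions, so Ti/Tv = 1/8 = 0.125.

0.125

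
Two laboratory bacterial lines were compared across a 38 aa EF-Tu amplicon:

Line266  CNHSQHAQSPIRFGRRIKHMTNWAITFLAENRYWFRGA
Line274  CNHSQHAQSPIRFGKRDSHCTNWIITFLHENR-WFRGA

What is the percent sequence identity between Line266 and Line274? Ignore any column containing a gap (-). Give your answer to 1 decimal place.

83.8%

Excluding the 1 gap column leaves 37 comparable sites.
Mismatches occur at site 15 (R→K), site 17 (I→D), site 18 (K→S), site 20 (M→C), site 24 (A→I), site 29 (A→H).
31 of the 37 comparable sites match, so the percent identity is 31/37 × 100 = 83.8%.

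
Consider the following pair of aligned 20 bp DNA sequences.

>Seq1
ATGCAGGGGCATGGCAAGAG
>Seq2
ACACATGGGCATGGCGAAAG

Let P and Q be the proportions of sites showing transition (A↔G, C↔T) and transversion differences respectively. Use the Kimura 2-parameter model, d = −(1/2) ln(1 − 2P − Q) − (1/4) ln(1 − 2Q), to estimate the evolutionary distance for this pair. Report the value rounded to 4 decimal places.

0.3253

The sequences differ at positions 2 (T/C, transition), 3 (G/A, transition), 6 (G/T, transversion), 16 (A/G, transition), 18 (G/A, transition).
Of the 5 differences, 4 transitions and 1 transversion over 20 sites: P = 4/20 = 0.200000, Q = 1/20 = 0.050000.
d = −0.5·ln(0.550000) − 0.25·ln(0.900000) = −0.5·(-0.597837) − 0.25·(-0.105361) = 0.3253.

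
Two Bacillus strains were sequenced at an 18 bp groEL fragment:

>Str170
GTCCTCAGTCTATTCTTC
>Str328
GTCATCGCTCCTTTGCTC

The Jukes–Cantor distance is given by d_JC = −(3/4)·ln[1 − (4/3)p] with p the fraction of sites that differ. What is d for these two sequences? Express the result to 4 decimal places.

Mismatches occur at site 4 (C↔A), site 7 (A↔G), site 8 (G↔C), site 11 (T↔C), site 12 (A↔T), site 15 (C↔G), site 16 (T↔C).
p = 7/18 = 0.388889.
d = −0.75 · ln(1 − (4/3)·0.388889) = −0.75 · ln(0.481481) = −0.75 · (-0.730889) = 0.5482.

0.5482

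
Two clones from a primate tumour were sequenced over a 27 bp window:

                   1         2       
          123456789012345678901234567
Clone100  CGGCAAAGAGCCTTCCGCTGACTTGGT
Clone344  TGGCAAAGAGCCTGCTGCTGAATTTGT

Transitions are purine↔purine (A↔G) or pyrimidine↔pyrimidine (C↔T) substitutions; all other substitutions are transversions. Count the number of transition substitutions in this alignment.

2

Differing sites — 1:C/T (Ti); 14:T/G (Tv); 16:C/T (Ti); 22:C/A (Tv); 25:G/T (Tv).
Of the 5 differences, 2 transitions and 3 transversions, so the answer is 2.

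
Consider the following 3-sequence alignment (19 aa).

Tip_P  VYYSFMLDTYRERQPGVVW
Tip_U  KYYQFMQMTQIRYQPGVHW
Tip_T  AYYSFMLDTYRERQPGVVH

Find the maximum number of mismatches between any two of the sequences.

10

Pairwise Hamming distances:
  Tip_P vs Tip_U: 9
  Tip_P vs Tip_T: 2
  Tip_U vs Tip_T: 10
The largest is 10, between Tip_U and Tip_T.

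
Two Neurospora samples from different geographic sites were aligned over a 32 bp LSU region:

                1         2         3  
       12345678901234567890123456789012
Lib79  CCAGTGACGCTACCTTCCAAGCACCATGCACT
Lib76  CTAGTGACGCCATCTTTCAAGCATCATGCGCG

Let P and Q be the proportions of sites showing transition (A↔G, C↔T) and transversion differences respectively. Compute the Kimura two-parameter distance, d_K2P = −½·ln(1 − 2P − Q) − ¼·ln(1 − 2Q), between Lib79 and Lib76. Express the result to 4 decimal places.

Differing sites — 2:C/T (Ti); 11:T/C (Ti); 13:C/T (Ti); 17:C/T (Ti); 24:C/T (Ti); 30:A/G (Ti); 32:T/G (Tv).
Of the 7 differences, 6 transitions and 1 transversion over 32 sites: P = 6/32 = 0.187500, Q = 1/32 = 0.031250.
d = −0.5·ln(0.593750) − 0.25·ln(0.937500) = −0.5·(-0.521297) − 0.25·(-0.064539) = 0.2768.

0.2768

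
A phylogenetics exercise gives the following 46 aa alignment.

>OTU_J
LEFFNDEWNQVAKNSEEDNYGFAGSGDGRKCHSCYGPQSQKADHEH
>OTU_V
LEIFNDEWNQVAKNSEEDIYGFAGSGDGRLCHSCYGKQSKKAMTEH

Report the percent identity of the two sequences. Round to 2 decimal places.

The sequences differ at positions 3 (F/I), 19 (N/I), 30 (K/L), 37 (P/K), 40 (Q/K), 43 (D/M), 44 (H/T).
39 of the 46 sites match, so the percent identity is 39/46 × 100 = 84.78%.

84.78%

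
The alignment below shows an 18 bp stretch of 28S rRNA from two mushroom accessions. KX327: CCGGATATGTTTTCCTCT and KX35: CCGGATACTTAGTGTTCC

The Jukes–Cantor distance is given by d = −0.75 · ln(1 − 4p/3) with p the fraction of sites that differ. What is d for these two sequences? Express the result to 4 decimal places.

0.5482

Mismatches occur at site 8 (T↔C), site 9 (G↔T), site 11 (T↔A), site 12 (T↔G), site 14 (C↔G), site 15 (C↔T), site 18 (T↔C).
p = 7/18 = 0.388889.
d = −0.75 · ln(1 − (4/3)·0.388889) = −0.75 · ln(0.481481) = −0.75 · (-0.730889) = 0.5482.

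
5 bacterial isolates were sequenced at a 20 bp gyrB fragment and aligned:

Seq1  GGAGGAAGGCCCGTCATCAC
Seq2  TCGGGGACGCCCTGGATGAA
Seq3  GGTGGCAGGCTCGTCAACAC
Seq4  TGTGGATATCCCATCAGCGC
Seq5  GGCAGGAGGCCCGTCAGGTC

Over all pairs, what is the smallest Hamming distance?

Pairwise Hamming distances:
  Seq1 vs Seq2: 10
  Seq1 vs Seq3: 4
  Seq1 vs Seq4: 8
  Seq1 vs Seq5: 6
  Seq2 vs Seq3: 12
  Seq2 vs Seq4: 13
  Seq2 vs Seq5: 11
  Seq3 vs Seq4: 9
  Seq3 vs Seq5: 7
  Seq4 vs Seq5: 10
The smallest is 4, between Seq1 and Seq3.

4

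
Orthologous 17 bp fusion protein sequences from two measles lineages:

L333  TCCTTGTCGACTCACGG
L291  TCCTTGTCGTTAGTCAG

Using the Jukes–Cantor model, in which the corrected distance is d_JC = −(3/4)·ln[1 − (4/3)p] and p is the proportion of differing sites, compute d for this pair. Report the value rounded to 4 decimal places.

0.4770

Differing sites — 10:A/T; 11:C/T; 12:T/A; 13:C/G; 14:A/T; 16:G/A.
p = 6/17 = 0.352941.
d = −0.75 · ln(1 − (4/3)·0.352941) = −0.75 · ln(0.529412) = −0.75 · (-0.635988) = 0.4770.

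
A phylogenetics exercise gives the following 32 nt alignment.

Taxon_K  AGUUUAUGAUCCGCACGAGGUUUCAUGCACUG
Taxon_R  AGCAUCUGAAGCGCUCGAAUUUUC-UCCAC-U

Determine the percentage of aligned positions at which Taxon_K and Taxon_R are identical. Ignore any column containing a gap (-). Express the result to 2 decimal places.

66.67%

Excluding the 2 gap columns leaves 30 comparable sites.
Differing sites — 3:U/C; 4:U/A; 6:A/C; 10:U/A; 11:C/G; 15:A/U; 19:G/A; 20:G/U; 27:G/C; 32:G/U.
20 of the 30 comparable sites match, so the percent identity is 20/30 × 100 = 66.67%.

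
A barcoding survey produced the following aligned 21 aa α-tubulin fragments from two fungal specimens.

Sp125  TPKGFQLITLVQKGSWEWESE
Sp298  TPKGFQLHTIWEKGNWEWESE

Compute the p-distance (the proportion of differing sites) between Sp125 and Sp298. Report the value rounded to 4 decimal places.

The sequences differ at positions 8 (I/H), 10 (L/I), 11 (V/W), 12 (Q/E), 15 (S/N).
There are 5 differences over 21 sites, so p = 5/21 = 0.2381.

0.2381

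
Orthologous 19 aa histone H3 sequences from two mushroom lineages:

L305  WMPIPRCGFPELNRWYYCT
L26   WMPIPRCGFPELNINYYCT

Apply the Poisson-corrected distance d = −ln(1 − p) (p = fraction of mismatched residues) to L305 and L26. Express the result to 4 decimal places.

The sequences differ at positions 14 (R/I), 15 (W/N).
p = 2/19 = 0.105263.
d = −ln(1 − 0.105263) = −ln(0.894737) = 0.1112.

0.1112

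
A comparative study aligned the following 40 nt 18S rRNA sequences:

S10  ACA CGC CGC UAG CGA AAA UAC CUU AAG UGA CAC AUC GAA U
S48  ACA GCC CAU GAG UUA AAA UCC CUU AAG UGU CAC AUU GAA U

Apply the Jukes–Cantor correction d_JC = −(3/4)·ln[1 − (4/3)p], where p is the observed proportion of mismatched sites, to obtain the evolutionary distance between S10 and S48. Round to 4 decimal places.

0.3041

Mismatches occur at site 4 (C→G), site 5 (G→C), site 8 (G→A), site 9 (C→U), site 10 (U→G), site 13 (C→U), site 14 (G→U), site 20 (A→C), site 30 (A→U), site 36 (C→U).
p = 10/40 = 0.250000.
d = −0.75 · ln(1 − (4/3)·0.250000) = −0.75 · ln(0.666667) = −0.75 · (-0.405465) = 0.3041.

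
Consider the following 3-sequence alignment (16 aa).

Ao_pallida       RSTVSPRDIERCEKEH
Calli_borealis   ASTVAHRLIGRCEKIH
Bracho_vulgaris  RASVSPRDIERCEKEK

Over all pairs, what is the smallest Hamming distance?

Pairwise Hamming distances:
  Ao_pallida vs Calli_borealis: 6
  Ao_pallida vs Bracho_vulgaris: 3
  Calli_borealis vs Bracho_vulgaris: 9
The smallest is 3, between Ao_pallida and Bracho_vulgaris.

3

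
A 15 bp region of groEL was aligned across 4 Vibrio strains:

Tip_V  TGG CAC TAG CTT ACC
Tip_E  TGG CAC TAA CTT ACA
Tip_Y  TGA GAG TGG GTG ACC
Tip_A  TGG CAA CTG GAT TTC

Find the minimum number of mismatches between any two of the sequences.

2

Pairwise Hamming distances:
  Tip_V vs Tip_E: 2
  Tip_V vs Tip_Y: 6
  Tip_V vs Tip_A: 7
  Tip_E vs Tip_Y: 8
  Tip_E vs Tip_A: 9
  Tip_Y vs Tip_A: 9
The smallest is 2, between Tip_V and Tip_E.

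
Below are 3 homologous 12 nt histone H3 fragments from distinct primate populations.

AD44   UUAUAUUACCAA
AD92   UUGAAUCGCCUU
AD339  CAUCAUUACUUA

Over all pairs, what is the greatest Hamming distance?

8

Pairwise Hamming distances:
  AD44 vs AD92: 6
  AD44 vs AD339: 6
  AD92 vs AD339: 8
The largest is 8, between AD92 and AD339.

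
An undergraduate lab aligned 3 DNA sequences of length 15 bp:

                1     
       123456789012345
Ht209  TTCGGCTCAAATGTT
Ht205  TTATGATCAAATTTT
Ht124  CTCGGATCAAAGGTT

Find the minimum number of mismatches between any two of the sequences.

3

Pairwise Hamming distances:
  Ht209 vs Ht205: 4
  Ht209 vs Ht124: 3
  Ht205 vs Ht124: 5
The smallest is 3, between Ht209 and Ht124.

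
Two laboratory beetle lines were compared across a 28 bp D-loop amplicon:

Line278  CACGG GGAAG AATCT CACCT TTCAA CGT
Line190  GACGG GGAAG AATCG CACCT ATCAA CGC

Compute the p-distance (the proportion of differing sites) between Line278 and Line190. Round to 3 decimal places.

0.143

The sequences differ at positions 1 (C/G), 15 (T/G), 21 (T/A), 28 (T/C).
There are 4 differences over 28 sites, so p = 4/28 = 0.143.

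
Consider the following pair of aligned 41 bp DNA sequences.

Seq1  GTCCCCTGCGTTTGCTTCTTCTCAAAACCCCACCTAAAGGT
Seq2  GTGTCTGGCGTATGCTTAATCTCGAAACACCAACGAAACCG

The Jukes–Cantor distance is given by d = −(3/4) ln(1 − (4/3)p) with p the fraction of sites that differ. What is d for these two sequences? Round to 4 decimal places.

The sequences differ at positions 3 (C/G), 4 (C/T), 6 (C/T), 7 (T/G), 12 (T/A), 18 (C/A), 19 (T/A), 24 (A/G), 29 (C/A), 33 (C/A), 35 (T/G), 39 (G/C), 40 (G/C), 41 (T/G).
p = 14/41 = 0.341463.
d = −0.75 · ln(1 − (4/3)·0.341463) = −0.75 · ln(0.544716) = −0.75 · (-0.607491) = 0.4556.

0.4556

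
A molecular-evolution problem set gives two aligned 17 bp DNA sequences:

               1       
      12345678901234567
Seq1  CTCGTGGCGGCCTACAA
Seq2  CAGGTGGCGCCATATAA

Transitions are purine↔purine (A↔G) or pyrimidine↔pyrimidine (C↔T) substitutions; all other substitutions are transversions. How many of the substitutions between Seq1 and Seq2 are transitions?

1

Mismatches occur at site 2 (T/A, transversion), site 3 (C/G, transversion), site 10 (G/C, transversion), site 12 (C/A, transversion), site 15 (C/T, transition).
Of the 5 differences, 1 transition and 4 transversions, so the answer is 1.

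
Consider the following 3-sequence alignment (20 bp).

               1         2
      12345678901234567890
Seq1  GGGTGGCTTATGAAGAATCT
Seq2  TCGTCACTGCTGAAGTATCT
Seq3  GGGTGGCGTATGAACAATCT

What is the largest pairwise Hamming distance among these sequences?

Pairwise Hamming distances:
  Seq1 vs Seq2: 7
  Seq1 vs Seq3: 2
  Seq2 vs Seq3: 9
The largest is 9, between Seq2 and Seq3.

9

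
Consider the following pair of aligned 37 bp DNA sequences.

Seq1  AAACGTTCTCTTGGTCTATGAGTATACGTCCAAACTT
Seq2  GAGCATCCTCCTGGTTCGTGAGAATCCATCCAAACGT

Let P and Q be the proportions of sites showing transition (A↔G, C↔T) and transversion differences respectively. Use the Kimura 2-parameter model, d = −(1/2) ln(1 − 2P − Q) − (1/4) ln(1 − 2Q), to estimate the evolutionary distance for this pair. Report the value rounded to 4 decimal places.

Mismatches occur at site 1 (A↔G, transition), site 3 (A↔G, transition), site 5 (G↔A, transition), site 7 (T↔C, transition), site 11 (T↔C, transition), site 16 (C↔T, transition), site 17 (T↔C, transition), site 18 (A↔G, transition), site 23 (T↔A, transversion), site 26 (A↔C, transversion), site 28 (G↔A, transition), site 36 (T↔G, transversion).
Of the 12 differences, 9 transitions and 3 transversions over 37 sites: P = 9/37 = 0.243243, Q = 3/37 = 0.081081.
d = −0.5·ln(0.432433) − 0.25·ln(0.837838) = −0.5·(-0.838328) − 0.25·(-0.176931) = 0.4634.

0.4634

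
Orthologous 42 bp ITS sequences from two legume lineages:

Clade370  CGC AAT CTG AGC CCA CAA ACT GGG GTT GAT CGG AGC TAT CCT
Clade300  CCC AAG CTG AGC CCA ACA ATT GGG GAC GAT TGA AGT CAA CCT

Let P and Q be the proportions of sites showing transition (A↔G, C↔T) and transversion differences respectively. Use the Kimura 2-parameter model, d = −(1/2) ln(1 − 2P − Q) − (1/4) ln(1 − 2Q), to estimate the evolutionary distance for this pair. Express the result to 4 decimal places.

0.3639

The sequences differ at positions 2 (G/C, transversion), 6 (T/G, transversion), 16 (C/A, transversion), 17 (A/C, transversion), 20 (C/T, transition), 26 (T/A, transversion), 27 (T/C, transition), 31 (C/T, transition), 33 (G/A, transition), 36 (C/T, transition), 37 (T/C, transition), 39 (T/A, transversion).
Of the 12 differences, 6 transitions and 6 transversions over 42 sites: P = 6/42 = 0.142857, Q = 6/42 = 0.142857.
d = −0.5·ln(0.571429) − 0.25·ln(0.714286) = −0.5·(-0.559615) − 0.25·(-0.336472) = 0.3639.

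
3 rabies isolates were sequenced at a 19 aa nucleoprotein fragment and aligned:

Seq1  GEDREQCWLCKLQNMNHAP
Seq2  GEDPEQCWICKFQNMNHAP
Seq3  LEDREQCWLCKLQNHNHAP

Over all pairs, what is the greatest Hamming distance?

Pairwise Hamming distances:
  Seq1 vs Seq2: 3
  Seq1 vs Seq3: 2
  Seq2 vs Seq3: 5
The largest is 5, between Seq2 and Seq3.

5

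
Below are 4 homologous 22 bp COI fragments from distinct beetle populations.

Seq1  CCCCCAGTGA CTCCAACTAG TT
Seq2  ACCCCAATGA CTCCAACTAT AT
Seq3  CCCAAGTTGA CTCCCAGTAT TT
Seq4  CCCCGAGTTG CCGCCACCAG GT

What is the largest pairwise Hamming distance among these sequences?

12

Pairwise Hamming distances:
  Seq1 vs Seq2: 4
  Seq1 vs Seq3: 7
  Seq1 vs Seq4: 8
  Seq2 vs Seq3: 8
  Seq2 vs Seq4: 11
  Seq3 vs Seq4: 12
The largest is 12, between Seq3 and Seq4.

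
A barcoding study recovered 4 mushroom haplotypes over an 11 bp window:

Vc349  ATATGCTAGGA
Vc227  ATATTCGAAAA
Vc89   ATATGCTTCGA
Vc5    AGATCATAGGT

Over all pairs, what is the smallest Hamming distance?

2

Pairwise Hamming distances:
  Vc349 vs Vc227: 4
  Vc349 vs Vc89: 2
  Vc349 vs Vc5: 4
  Vc227 vs Vc89: 5
  Vc227 vs Vc5: 7
  Vc89 vs Vc5: 6
The smallest is 2, between Vc349 and Vc89.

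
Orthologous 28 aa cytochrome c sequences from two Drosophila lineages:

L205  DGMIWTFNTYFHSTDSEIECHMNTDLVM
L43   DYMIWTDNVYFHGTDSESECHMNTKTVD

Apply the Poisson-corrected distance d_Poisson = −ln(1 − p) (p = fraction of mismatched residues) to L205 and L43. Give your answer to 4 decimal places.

0.3365

The sequences differ at positions 2 (G/Y), 7 (F/D), 9 (T/V), 13 (S/G), 18 (I/S), 25 (D/K), 26 (L/T), 28 (M/D).
p = 8/28 = 0.285714.
d = −ln(1 − 0.285714) = −ln(0.714286) = 0.3365.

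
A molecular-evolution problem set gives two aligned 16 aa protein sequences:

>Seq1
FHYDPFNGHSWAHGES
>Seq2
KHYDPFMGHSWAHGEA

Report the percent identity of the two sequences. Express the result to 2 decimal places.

Differing sites — 1:F/K; 7:N/M; 16:S/A.
13 of the 16 sites match, so the percent identity is 13/16 × 100 = 81.25%.

81.25%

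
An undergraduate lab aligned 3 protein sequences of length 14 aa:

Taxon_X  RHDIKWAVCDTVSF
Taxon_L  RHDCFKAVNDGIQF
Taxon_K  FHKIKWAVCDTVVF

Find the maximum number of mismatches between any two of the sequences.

Pairwise Hamming distances:
  Taxon_X vs Taxon_L: 7
  Taxon_X vs Taxon_K: 3
  Taxon_L vs Taxon_K: 9
The largest is 9, between Taxon_L and Taxon_K.

9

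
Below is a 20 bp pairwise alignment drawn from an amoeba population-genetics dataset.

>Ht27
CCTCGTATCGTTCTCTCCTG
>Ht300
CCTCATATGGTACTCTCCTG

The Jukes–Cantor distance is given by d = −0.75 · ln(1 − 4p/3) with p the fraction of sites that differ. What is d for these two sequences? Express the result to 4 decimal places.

Differing sites — 5:G/A; 9:C/G; 12:T/A.
p = 3/20 = 0.150000.
d = −0.75 · ln(1 − (4/3)·0.150000) = −0.75 · ln(0.800000) = −0.75 · (-0.223144) = 0.1674.

0.1674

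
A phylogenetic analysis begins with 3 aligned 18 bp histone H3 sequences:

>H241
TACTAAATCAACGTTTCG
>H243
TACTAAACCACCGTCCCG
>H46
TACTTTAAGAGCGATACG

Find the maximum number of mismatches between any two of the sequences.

8

Pairwise Hamming distances:
  H241 vs H243: 4
  H241 vs H46: 7
  H243 vs H46: 8
The largest is 8, between H243 and H46.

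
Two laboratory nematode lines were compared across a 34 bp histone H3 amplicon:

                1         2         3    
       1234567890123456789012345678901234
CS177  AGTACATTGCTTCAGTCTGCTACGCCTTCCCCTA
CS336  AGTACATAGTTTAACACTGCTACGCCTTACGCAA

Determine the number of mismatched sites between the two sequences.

Mismatches occur at site 8 (T→A), site 10 (C→T), site 13 (C→A), site 15 (G→C), site 16 (T→A), site 29 (C→A), site 31 (C→G), site 33 (T→A).
That gives 8 mismatches out of 34 aligned sites, so the Hamming distance is 8.

8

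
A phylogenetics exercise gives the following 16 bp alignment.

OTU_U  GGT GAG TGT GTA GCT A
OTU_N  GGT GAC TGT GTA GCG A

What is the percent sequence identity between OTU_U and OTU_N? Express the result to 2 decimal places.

The sequences differ at positions 6 (G/C), 15 (T/G).
14 of the 16 sites match, so the percent identity is 14/16 × 100 = 87.50%.

87.50%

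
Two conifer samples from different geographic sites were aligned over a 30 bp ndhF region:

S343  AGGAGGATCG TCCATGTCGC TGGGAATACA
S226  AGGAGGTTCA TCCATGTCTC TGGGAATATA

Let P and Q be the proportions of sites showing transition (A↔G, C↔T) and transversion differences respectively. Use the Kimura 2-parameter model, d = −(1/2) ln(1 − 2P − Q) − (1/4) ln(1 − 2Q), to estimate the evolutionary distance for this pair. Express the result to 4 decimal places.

0.1473

Differing sites — 7:A/T (Tv); 10:G/A (Ti); 19:G/T (Tv); 29:C/T (Ti).
Of the 4 differences, 2 transitions and 2 transversions over 30 sites: P = 2/30 = 0.066667, Q = 2/30 = 0.066667.
d = −0.5·ln(0.799999) − 0.25·ln(0.866666) = −0.5·(-0.223145) − 0.25·(-0.143102) = 0.1473.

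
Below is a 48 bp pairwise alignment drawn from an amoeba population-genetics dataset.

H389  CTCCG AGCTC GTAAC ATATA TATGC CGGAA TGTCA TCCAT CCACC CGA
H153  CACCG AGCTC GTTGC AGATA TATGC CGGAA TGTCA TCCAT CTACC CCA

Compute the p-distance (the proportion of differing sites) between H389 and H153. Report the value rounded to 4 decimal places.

0.1250

Differing sites — 2:T/A; 13:A/T; 14:A/G; 17:T/G; 42:C/T; 47:G/C.
There are 6 differences over 48 sites, so p = 6/48 = 0.1250.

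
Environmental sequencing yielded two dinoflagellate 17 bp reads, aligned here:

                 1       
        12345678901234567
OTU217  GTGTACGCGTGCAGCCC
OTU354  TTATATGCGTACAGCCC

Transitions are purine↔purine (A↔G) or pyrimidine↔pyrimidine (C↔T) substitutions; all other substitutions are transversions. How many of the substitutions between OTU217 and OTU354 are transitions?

3

Mismatches occur at site 1 (G↔T, transversion), site 3 (G↔A, transition), site 6 (C↔T, transition), site 11 (G↔A, transition).
Of the 4 differences, 3 transitions and 1 transversion, so the answer is 3.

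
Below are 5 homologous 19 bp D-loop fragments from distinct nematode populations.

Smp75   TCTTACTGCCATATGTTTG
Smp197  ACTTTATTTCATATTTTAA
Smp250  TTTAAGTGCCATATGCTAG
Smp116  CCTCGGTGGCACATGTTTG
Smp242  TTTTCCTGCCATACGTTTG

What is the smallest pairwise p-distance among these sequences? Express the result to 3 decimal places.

Pairwise Hamming distances:
  Smp75 vs Smp197: 8
  Smp75 vs Smp250: 5
  Smp75 vs Smp116: 6
  Smp75 vs Smp242: 3
  Smp197 vs Smp250: 10
  Smp197 vs Smp116: 10
  Smp197 vs Smp242: 10
  Smp250 vs Smp116: 8
  Smp250 vs Smp242: 6
  Smp116 vs Smp242: 8
The smallest is 3 mismatches, between Smp75 and Smp242; p = 3/19 = 0.158.

0.158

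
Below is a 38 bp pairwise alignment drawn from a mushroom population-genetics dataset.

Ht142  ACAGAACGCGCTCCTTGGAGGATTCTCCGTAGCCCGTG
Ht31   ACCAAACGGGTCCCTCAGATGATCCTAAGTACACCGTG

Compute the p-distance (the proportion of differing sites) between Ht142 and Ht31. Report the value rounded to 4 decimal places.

0.3421

Differing sites — 3:A/C; 4:G/A; 9:C/G; 11:C/T; 12:T/C; 16:T/C; 17:G/A; 20:G/T; 24:T/C; 27:C/A; 28:C/A; 32:G/C; 33:C/A.
There are 13 differences over 38 sites, so p = 13/38 = 0.3421.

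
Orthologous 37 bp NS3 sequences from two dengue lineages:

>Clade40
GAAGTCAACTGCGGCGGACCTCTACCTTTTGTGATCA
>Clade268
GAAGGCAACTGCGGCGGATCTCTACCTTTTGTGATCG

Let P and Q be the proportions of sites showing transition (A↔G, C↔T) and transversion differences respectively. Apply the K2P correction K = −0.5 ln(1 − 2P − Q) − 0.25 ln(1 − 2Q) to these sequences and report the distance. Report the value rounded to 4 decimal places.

0.0865

The sequences differ at positions 5 (T/G, transversion), 19 (C/T, transition), 37 (A/G, transition).
Of the 3 differences, 2 transitions and 1 transversion over 37 sites: P = 2/37 = 0.054054, Q = 1/37 = 0.027027.
d = −0.5·ln(0.864865) − 0.25·ln(0.945946) = −0.5·(-0.145182) − 0.25·(-0.055570) = 0.0865.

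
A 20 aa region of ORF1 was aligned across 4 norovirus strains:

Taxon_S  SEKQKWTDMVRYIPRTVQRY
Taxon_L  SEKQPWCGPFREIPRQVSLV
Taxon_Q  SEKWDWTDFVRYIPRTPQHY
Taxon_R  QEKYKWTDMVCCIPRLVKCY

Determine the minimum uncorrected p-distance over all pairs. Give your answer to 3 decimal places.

0.250

Pairwise Hamming distances:
  Taxon_S vs Taxon_L: 10
  Taxon_S vs Taxon_Q: 5
  Taxon_S vs Taxon_R: 7
  Taxon_L vs Taxon_Q: 12
  Taxon_L vs Taxon_R: 13
  Taxon_Q vs Taxon_R: 10
The smallest is 5 mismatches, between Taxon_S and Taxon_Q; p = 5/20 = 0.250.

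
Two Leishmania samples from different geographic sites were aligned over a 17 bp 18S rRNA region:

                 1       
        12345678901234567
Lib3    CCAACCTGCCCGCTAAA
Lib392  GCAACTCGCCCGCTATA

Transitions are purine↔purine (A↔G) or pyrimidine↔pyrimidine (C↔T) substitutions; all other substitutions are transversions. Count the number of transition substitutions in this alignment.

Mismatches occur at site 1 (C↔G, transversion), site 6 (C↔T, transition), site 7 (T↔C, transition), site 16 (A↔T, transversion).
Of the 4 differences, 2 transitions and 2 transversions, so the answer is 2.

2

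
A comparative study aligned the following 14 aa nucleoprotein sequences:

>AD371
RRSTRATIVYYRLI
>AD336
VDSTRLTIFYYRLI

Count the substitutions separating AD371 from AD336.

4

Mismatches occur at site 1 (R/V), site 2 (R/D), site 6 (A/L), site 9 (V/F).
That gives 4 mismatches out of 14 aligned sites, so the Hamming distance is 4.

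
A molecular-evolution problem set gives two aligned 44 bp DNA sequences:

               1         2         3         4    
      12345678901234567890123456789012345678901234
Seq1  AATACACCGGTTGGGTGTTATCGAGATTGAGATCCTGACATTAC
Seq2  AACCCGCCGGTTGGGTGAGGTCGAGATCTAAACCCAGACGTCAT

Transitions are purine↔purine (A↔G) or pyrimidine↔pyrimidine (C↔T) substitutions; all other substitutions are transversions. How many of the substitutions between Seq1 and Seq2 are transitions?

9

Mismatches occur at site 3 (T↔C, transition), site 4 (A↔C, transversion), site 6 (A↔G, transition), site 18 (T↔A, transversion), site 19 (T↔G, transversion), site 20 (A↔G, transition), site 28 (T↔C, transition), site 29 (G↔T, transversion), site 31 (G↔A, transition), site 33 (T↔C, transition), site 36 (T↔A, transversion), site 40 (A↔G, transition), site 42 (T↔C, transition), site 44 (C↔T, transition).
Of the 14 differences, 9 transitions and 5 transversions, so the answer is 9.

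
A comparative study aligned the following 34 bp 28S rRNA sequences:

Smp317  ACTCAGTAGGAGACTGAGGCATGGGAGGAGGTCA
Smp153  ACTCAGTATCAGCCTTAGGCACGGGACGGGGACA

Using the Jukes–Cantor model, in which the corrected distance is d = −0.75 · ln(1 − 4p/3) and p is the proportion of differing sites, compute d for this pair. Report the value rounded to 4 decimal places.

Mismatches occur at site 9 (G/T), site 10 (G/C), site 13 (A/C), site 16 (G/T), site 22 (T/C), site 27 (G/C), site 29 (A/G), site 32 (T/A).
p = 8/34 = 0.235294.
d = −0.75 · ln(1 − (4/3)·0.235294) = −0.75 · ln(0.686275) = −0.75 · (-0.376477) = 0.2824.

0.2824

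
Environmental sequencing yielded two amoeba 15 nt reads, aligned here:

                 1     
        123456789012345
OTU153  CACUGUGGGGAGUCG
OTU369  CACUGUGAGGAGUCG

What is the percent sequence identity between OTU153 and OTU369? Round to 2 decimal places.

Differing sites — 8:G/A.
14 of the 15 sites match, so the percent identity is 14/15 × 100 = 93.33%.

93.33%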